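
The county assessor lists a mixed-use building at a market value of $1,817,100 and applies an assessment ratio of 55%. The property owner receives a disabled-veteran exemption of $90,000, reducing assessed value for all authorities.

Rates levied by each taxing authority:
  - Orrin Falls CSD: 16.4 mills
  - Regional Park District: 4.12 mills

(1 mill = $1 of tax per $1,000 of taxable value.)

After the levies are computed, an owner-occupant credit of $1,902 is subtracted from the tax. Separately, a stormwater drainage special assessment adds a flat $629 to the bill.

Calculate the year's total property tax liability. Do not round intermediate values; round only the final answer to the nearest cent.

$17,387.99

Assessed value = $1,817,100 × 0.55 = $999,405
Taxable value = $999,405 − $90,000 = $909,405
Orrin Falls CSD: $909,405 × 0.0164 = $14,914.242
Regional Park District: $909,405 × 0.00412 = $3,746.7486
Levies subtotal = $18,660.9906
After credit = $18,660.9906 − $1,902 = $16,758.9906
Total = $16,758.9906 + $629 = $17,387.9906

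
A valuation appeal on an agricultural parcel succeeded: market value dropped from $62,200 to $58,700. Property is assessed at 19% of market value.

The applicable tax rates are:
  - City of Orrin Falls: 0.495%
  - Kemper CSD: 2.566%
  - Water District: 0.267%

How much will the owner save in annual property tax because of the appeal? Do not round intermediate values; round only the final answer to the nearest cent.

Old assessed value = $62,200 × 0.19 = $11,818
New assessed value = $58,700 × 0.19 = $11,153
Combined rate = 0.00495 + 0.02566 + 0.00267 = 0.03328
Old tax = $11,818 × 0.03328 = $393.30304
New tax = $11,153 × 0.03328 = $371.17184
Reduction = $393.30304 − $371.17184 = $22.1312

$22.13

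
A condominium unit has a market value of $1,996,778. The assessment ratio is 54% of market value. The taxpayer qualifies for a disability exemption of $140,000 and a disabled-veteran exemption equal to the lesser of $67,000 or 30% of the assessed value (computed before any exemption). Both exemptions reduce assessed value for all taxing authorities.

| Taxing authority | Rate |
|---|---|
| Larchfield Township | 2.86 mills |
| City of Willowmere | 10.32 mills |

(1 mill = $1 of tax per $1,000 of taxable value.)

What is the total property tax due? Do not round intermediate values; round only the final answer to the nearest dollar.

$11,483

Assessed value = $1,996,778 × 0.54 = $1,078,260.12
Disabled-veteran exemption = min($67,000, 30% × $1,078,260.12) = min($67,000, $323,478.036) = $67,000 (dollar cap binds)
Taxable value = $1,078,260.12 − $140,000 − $67,000 = $871,260.12
Larchfield Township: $871,260.12 × 0.00286 = $2,491.8039432
City of Willowmere: $871,260.12 × 0.01032 = $8,991.4044384
Total = $11,483.2083816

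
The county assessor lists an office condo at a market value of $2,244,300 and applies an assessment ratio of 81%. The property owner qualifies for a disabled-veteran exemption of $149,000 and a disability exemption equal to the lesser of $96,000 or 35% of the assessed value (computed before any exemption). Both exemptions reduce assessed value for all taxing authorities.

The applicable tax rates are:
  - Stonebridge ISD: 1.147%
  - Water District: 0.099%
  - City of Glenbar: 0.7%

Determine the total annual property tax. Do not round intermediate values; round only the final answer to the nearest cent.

$30,608.30

Assessed value = $2,244,300 × 0.81 = $1,817,883
Disability exemption = min($96,000, 35% × $1,817,883) = min($96,000, $636,259.05) = $96,000 (dollar cap binds)
Taxable value = $1,817,883 − $149,000 − $96,000 = $1,572,883
Stonebridge ISD: $1,572,883 × 0.01147 = $18,040.96801
Water District: $1,572,883 × 0.00099 = $1,557.15417
City of Glenbar: $1,572,883 × 0.007 = $11,010.181
Total = $30,608.30318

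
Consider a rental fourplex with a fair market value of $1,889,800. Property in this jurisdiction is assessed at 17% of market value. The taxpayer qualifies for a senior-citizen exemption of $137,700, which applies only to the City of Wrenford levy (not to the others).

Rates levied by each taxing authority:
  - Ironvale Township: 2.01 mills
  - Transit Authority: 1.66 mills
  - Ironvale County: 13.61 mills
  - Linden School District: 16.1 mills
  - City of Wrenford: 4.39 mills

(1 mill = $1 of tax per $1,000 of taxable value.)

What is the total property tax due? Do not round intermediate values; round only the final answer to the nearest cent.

Assessed value = $1,889,800 × 0.17 = $321,266
Ironvale Township: $321,266 × 0.00201 = $645.74466
Transit Authority: $321,266 × 0.00166 = $533.30156
Ironvale County: $321,266 × 0.01361 = $4,372.43026
Linden School District: $321,266 × 0.0161 = $5,172.3826
City of Wrenford: ($321,266 − $137,700) × 0.00439 = $183,566 × 0.00439 = $805.85474
Total = $11,529.71382

$11,529.71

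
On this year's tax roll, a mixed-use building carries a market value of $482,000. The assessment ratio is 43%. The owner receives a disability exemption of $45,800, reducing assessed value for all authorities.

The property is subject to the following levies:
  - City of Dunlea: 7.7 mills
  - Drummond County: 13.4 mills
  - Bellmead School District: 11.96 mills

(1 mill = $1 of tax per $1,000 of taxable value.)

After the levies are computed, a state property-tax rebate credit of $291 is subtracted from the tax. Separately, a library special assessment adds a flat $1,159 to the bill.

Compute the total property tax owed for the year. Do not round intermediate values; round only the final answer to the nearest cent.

Assessed value = $482,000 × 0.43 = $207,260
Taxable value = $207,260 − $45,800 = $161,460
City of Dunlea: $161,460 × 0.0077 = $1,243.242
Drummond County: $161,460 × 0.0134 = $2,163.564
Bellmead School District: $161,460 × 0.01196 = $1,931.0616
Levies subtotal = $5,337.8676
After credit = $5,337.8676 − $291 = $5,046.8676
Total = $5,046.8676 + $1,159 = $6,205.8676

$6,205.87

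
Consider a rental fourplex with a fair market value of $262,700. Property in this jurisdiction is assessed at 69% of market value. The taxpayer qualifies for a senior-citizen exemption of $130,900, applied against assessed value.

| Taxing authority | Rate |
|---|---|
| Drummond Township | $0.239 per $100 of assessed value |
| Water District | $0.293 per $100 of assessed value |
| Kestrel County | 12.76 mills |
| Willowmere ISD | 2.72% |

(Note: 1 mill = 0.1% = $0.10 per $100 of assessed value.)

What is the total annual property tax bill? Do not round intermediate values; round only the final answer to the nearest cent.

$2,280.44

Assessed value = $262,700 × 0.69 = $181,263
Taxable value = $181,263 − $130,900 = $50,363
Drummond Township: $50,363 × 0.00239 = $120.36757
Water District: $50,363 × 0.00293 = $147.56359
Kestrel County: $50,363 × 0.01276 = $642.63188
Willowmere ISD: $50,363 × 0.0272 = $1,369.8736
Total = $2,280.43664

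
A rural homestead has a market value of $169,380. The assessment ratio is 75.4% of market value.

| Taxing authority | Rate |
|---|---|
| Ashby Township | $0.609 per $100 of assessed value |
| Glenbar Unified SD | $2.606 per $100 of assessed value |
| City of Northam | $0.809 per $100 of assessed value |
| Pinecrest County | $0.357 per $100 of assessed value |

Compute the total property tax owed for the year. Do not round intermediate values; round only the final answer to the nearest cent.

$5,595.09

Assessed value = $169,380 × 0.754 = $127,712.52
Ashby Township: $127,712.52 × 0.00609 = $777.7692468
Glenbar Unified SD: $127,712.52 × 0.02606 = $3,328.1882712
City of Northam: $127,712.52 × 0.00809 = $1,033.1942868
Pinecrest County: $127,712.52 × 0.00357 = $455.9336964
Total = $777.7692468 + $3,328.1882712 + $1,033.1942868 + $455.9336964 = $5,595.0855012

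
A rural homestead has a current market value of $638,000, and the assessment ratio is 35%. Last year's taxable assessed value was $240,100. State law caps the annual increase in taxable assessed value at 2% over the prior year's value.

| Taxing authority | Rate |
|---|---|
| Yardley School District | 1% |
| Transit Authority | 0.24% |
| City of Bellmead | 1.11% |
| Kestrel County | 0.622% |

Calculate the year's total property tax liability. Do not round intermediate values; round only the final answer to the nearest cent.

$6,636.48

Uncapped assessed value = $638,000 × 0.35 = $223,300
Cap limit = $240,100 × 1.02 = $244,902
Taxable assessed value = min($223,300, $244,902) = $223,300 (cap does not bind)
Yardley School District: $223,300 × 0.01 = $2,233
Transit Authority: $223,300 × 0.0024 = $535.92
City of Bellmead: $223,300 × 0.0111 = $2,478.63
Kestrel County: $223,300 × 0.00622 = $1,388.926
Total = $6,636.476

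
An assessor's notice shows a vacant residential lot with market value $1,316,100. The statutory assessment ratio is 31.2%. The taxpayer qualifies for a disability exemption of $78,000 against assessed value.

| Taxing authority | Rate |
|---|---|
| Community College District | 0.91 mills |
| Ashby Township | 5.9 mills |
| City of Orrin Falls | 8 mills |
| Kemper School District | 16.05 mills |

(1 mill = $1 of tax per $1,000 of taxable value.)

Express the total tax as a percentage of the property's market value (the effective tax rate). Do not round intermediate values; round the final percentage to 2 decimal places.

0.78%

Assessed value = $1,316,100 × 0.312 = $410,623.2
Taxable value = $410,623.2 − $78,000 = $332,623.2
Community College District: $332,623.2 × 0.00091 = $302.687112
Ashby Township: $332,623.2 × 0.0059 = $1,962.47688
City of Orrin Falls: $332,623.2 × 0.008 = $2,660.9856
Kemper School District: $332,623.2 × 0.01605 = $5,338.60236
Total tax = $10,264.751952
Effective rate = $10,264.751952 ÷ $1,316,100 = 0.78% of market value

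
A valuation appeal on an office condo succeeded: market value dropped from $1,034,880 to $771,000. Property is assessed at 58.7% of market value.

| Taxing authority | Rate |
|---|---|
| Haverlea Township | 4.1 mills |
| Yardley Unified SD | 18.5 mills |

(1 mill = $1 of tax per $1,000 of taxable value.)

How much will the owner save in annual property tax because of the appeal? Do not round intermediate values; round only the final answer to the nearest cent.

$3,500.68

Old assessed value = $1,034,880 × 0.587 = $607,474.56
New assessed value = $771,000 × 0.587 = $452,577
Combined rate = 0.0041 + 0.0185 = 0.0226
Old tax = $607,474.56 × 0.0226 = $13,728.925056
New tax = $452,577 × 0.0226 = $10,228.2402
Reduction = $13,728.925056 − $10,228.2402 = $3,500.684856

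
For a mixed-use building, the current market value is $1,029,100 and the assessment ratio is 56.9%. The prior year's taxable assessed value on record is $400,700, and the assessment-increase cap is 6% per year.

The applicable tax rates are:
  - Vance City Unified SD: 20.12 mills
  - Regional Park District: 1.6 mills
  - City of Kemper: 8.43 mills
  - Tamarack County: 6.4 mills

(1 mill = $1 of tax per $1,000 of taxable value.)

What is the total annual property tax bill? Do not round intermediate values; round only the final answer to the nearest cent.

$15,524.32

Uncapped assessed value = $1,029,100 × 0.569 = $585,557.9
Cap limit = $400,700 × 1.06 = $424,742
Taxable assessed value = min($585,557.9, $424,742) = $424,742 (cap binds)
Vance City Unified SD: $424,742 × 0.02012 = $8,545.80904
Regional Park District: $424,742 × 0.0016 = $679.5872
City of Kemper: $424,742 × 0.00843 = $3,580.57506
Tamarack County: $424,742 × 0.0064 = $2,718.3488
Total = $15,524.3201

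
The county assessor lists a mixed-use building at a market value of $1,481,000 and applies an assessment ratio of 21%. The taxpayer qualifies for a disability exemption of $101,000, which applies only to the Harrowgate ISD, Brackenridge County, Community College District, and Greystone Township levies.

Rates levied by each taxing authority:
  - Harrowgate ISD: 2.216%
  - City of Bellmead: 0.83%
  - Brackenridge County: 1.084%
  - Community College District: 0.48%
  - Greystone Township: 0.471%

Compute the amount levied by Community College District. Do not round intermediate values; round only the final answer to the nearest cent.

$1,008.05

Assessed value = $1,481,000 × 0.21 = $311,010
Community College District taxable value = $311,010 − $101,000 = $210,010
Community College District levy = $210,010 × 0.0048 = $1,008.048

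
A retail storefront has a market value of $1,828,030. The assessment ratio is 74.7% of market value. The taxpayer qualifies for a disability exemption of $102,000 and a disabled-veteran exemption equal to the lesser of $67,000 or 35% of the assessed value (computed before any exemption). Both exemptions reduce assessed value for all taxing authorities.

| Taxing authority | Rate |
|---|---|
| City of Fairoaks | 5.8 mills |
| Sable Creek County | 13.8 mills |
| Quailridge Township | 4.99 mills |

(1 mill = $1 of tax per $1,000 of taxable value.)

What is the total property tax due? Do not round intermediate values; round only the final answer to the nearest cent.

$29,422.88

Assessed value = $1,828,030 × 0.747 = $1,365,538.41
Disabled-veteran exemption = min($67,000, 35% × $1,365,538.41) = min($67,000, $477,938.4435) = $67,000 (dollar cap binds)
Taxable value = $1,365,538.41 − $102,000 − $67,000 = $1,196,538.41
City of Fairoaks: $1,196,538.41 × 0.0058 = $6,939.922778
Sable Creek County: $1,196,538.41 × 0.0138 = $16,512.230058
Quailridge Township: $1,196,538.41 × 0.00499 = $5,970.7266659
Total = $29,422.8795019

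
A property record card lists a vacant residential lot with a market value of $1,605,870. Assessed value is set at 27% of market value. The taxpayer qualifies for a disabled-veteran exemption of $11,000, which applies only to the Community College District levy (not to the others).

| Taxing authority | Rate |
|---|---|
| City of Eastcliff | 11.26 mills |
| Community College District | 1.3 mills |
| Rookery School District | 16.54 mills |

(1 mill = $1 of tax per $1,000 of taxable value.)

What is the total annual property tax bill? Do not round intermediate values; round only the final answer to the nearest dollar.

$12,603

Assessed value = $1,605,870 × 0.27 = $433,584.9
City of Eastcliff: $433,584.9 × 0.01126 = $4,882.165974
Community College District: ($433,584.9 − $11,000) × 0.0013 = $422,584.9 × 0.0013 = $549.36037
Rookery School District: $433,584.9 × 0.01654 = $7,171.494246
Total = $12,603.02059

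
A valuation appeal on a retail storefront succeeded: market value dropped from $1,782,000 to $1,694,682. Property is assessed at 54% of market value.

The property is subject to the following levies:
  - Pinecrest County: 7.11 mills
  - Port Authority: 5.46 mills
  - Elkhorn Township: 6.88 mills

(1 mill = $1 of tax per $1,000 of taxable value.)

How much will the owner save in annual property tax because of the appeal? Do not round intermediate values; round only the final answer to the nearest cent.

$917.10

Old assessed value = $1,782,000 × 0.54 = $962,280
New assessed value = $1,694,682 × 0.54 = $915,128.28
Combined rate = 0.00711 + 0.00546 + 0.00688 = 0.01945
Old tax = $962,280 × 0.01945 = $18,716.346
New tax = $915,128.28 × 0.01945 = $17,799.245046
Reduction = $18,716.346 − $17,799.245046 = $917.100954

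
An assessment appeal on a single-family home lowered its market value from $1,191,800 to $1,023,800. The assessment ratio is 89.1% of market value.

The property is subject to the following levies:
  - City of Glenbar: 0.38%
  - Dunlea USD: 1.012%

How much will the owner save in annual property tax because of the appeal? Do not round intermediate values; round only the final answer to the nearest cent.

$2,083.66

Old assessed value = $1,191,800 × 0.891 = $1,061,893.8
New assessed value = $1,023,800 × 0.891 = $912,205.8
Combined rate = 0.0038 + 0.01012 = 0.01392
Old tax = $1,061,893.8 × 0.01392 = $14,781.561696
New tax = $912,205.8 × 0.01392 = $12,697.904736
Reduction = $14,781.561696 − $12,697.904736 = $2,083.65696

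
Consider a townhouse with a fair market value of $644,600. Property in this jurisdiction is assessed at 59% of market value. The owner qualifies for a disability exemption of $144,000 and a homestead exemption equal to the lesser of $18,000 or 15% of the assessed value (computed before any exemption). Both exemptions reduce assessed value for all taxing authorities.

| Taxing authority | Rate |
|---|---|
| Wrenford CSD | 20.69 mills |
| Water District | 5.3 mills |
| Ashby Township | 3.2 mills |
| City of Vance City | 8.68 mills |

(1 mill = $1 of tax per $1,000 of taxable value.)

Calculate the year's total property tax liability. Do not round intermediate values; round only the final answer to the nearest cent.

$8,267.55

Assessed value = $644,600 × 0.59 = $380,314
Homestead exemption = min($18,000, 15% × $380,314) = min($18,000, $57,047.1) = $18,000 (dollar cap binds)
Taxable value = $380,314 − $144,000 − $18,000 = $218,314
Wrenford CSD: $218,314 × 0.02069 = $4,516.91666
Water District: $218,314 × 0.0053 = $1,157.0642
Ashby Township: $218,314 × 0.0032 = $698.6048
City of Vance City: $218,314 × 0.00868 = $1,894.96552
Total = $8,267.55118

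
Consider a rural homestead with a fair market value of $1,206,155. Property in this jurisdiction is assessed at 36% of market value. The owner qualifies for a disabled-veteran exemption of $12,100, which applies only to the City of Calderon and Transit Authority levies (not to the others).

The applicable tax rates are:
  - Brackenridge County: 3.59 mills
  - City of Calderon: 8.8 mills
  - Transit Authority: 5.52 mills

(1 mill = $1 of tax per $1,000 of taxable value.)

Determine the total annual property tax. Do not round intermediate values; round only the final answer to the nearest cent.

$7,603.53

Assessed value = $1,206,155 × 0.36 = $434,215.8
Brackenridge County: $434,215.8 × 0.00359 = $1,558.834722
City of Calderon: ($434,215.8 − $12,100) × 0.0088 = $422,115.8 × 0.0088 = $3,714.61904
Transit Authority: ($434,215.8 − $12,100) × 0.00552 = $422,115.8 × 0.00552 = $2,330.079216
Total = $7,603.532978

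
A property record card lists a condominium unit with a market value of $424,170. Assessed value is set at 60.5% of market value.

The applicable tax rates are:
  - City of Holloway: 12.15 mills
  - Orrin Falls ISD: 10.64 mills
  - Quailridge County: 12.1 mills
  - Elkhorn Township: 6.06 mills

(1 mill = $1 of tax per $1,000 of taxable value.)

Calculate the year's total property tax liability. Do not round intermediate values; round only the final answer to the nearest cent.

Assessed value = $424,170 × 0.605 = $256,622.85
City of Holloway: $256,622.85 × 0.01215 = $3,117.9676275
Orrin Falls ISD: $256,622.85 × 0.01064 = $2,730.467124
Quailridge County: $256,622.85 × 0.0121 = $3,105.136485
Elkhorn Township: $256,622.85 × 0.00606 = $1,555.134471
Total = $3,117.9676275 + $2,730.467124 + $3,105.136485 + $1,555.134471 = $10,508.7057075

$10,508.71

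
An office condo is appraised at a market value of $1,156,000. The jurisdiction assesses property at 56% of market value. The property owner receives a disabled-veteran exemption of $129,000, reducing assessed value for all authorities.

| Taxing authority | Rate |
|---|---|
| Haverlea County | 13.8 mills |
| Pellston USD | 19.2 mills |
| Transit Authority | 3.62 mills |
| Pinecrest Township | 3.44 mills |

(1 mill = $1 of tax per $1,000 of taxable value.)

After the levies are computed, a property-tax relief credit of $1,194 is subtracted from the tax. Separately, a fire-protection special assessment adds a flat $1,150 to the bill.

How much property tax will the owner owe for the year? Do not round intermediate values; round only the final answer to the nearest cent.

Assessed value = $1,156,000 × 0.56 = $647,360
Taxable value = $647,360 − $129,000 = $518,360
Haverlea County: $518,360 × 0.0138 = $7,153.368
Pellston USD: $518,360 × 0.0192 = $9,952.512
Transit Authority: $518,360 × 0.00362 = $1,876.4632
Pinecrest Township: $518,360 × 0.00344 = $1,783.1584
Levies subtotal = $20,765.5016
After credit = $20,765.5016 − $1,194 = $19,571.5016
Total = $19,571.5016 + $1,150 = $20,721.5016

$20,721.50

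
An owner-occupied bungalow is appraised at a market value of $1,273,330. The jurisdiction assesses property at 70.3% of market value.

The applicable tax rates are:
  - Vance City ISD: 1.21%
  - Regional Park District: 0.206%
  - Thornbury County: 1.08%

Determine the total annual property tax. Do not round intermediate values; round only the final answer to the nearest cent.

$22,342.97

Assessed value = $1,273,330 × 0.703 = $895,150.99
Vance City ISD: $895,150.99 × 0.0121 = $10,831.326979
Regional Park District: $895,150.99 × 0.00206 = $1,844.0110394
Thornbury County: $895,150.99 × 0.0108 = $9,667.630692
Total = $10,831.326979 + $1,844.0110394 + $9,667.630692 = $22,342.9687104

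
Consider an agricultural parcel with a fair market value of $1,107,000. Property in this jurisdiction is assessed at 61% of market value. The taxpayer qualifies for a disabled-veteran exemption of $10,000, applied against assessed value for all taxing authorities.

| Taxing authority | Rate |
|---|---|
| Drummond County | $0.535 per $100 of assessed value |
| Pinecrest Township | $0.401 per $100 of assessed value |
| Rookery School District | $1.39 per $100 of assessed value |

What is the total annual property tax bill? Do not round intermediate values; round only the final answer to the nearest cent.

$15,474.18

Assessed value = $1,107,000 × 0.61 = $675,270
Taxable value = $675,270 − $10,000 = $665,270
Drummond County: $665,270 × 0.00535 = $3,559.1945
Pinecrest Township: $665,270 × 0.00401 = $2,667.7327
Rookery School District: $665,270 × 0.0139 = $9,247.253
Total = $3,559.1945 + $2,667.7327 + $9,247.253 = $15,474.1802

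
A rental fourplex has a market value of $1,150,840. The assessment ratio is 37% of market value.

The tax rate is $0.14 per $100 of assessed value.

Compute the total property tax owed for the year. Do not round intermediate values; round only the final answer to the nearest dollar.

Assessed value = $1,150,840 × 0.37 = $425,810.8
Tax = $425,810.8 × 0.0014 = $596.13512

$596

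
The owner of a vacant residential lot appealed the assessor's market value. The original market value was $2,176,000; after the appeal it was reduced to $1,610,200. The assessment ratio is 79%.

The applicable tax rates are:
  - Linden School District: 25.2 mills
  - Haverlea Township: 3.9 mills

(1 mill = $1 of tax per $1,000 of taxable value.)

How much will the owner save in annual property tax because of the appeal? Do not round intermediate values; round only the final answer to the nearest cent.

Old assessed value = $2,176,000 × 0.79 = $1,719,040
New assessed value = $1,610,200 × 0.79 = $1,272,058
Combined rate = 0.0252 + 0.0039 = 0.0291
Old tax = $1,719,040 × 0.0291 = $50,024.064
New tax = $1,272,058 × 0.0291 = $37,016.8878
Reduction = $50,024.064 − $37,016.8878 = $13,007.1762

$13,007.18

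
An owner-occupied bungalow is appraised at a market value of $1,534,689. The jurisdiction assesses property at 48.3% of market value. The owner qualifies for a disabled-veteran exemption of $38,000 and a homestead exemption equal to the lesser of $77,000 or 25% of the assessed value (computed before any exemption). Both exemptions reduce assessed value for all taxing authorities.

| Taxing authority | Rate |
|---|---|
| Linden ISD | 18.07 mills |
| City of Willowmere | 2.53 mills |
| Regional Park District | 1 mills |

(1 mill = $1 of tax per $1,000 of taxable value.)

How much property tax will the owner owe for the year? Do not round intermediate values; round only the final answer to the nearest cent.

Assessed value = $1,534,689 × 0.483 = $741,254.787
Homestead exemption = min($77,000, 25% × $741,254.787) = min($77,000, $185,313.69675) = $77,000 (dollar cap binds)
Taxable value = $741,254.787 − $38,000 − $77,000 = $626,254.787
Linden ISD: $626,254.787 × 0.01807 = $11,316.42400109
City of Willowmere: $626,254.787 × 0.00253 = $1,584.42461111
Regional Park District: $626,254.787 × 0.001 = $626.254787
Total = $13,527.1033992

$13,527.10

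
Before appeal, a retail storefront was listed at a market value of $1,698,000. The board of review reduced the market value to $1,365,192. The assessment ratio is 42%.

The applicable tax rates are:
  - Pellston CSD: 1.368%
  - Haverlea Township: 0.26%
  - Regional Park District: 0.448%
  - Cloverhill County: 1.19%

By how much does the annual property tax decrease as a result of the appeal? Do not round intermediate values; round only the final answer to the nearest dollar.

$4,565

Old assessed value = $1,698,000 × 0.42 = $713,160
New assessed value = $1,365,192 × 0.42 = $573,380.64
Combined rate = 0.01368 + 0.0026 + 0.00448 + 0.0119 = 0.03266
Old tax = $713,160 × 0.03266 = $23,291.8056
New tax = $573,380.64 × 0.03266 = $18,726.6117024
Reduction = $23,291.8056 − $18,726.6117024 = $4,565.1938976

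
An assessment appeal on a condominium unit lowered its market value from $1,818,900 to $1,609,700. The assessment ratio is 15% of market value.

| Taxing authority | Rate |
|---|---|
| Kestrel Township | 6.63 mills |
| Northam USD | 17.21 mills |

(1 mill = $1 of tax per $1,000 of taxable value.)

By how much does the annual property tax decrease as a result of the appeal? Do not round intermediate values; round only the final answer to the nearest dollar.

$748

Old assessed value = $1,818,900 × 0.15 = $272,835
New assessed value = $1,609,700 × 0.15 = $241,455
Combined rate = 0.00663 + 0.01721 = 0.02384
Old tax = $272,835 × 0.02384 = $6,504.3864
New tax = $241,455 × 0.02384 = $5,756.2872
Reduction = $6,504.3864 − $5,756.2872 = $748.0992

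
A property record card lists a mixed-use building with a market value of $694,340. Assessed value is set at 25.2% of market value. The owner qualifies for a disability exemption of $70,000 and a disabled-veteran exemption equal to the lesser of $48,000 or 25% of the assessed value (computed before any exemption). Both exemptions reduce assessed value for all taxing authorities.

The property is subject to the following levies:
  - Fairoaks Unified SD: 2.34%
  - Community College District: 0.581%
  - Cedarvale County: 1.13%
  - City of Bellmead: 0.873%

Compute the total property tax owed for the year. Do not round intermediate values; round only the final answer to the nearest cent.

$3,014.98

Assessed value = $694,340 × 0.252 = $174,973.68
Disabled-veteran exemption = min($48,000, 25% × $174,973.68) = min($48,000, $43,743.42) = $43,743.42 (percentage binds)
Taxable value = $174,973.68 − $70,000 − $43,743.42 = $61,230.26
Fairoaks Unified SD: $61,230.26 × 0.0234 = $1,432.788084
Community College District: $61,230.26 × 0.00581 = $355.7478106
Cedarvale County: $61,230.26 × 0.0113 = $691.901938
City of Bellmead: $61,230.26 × 0.00873 = $534.5401698
Total = $3,014.9780024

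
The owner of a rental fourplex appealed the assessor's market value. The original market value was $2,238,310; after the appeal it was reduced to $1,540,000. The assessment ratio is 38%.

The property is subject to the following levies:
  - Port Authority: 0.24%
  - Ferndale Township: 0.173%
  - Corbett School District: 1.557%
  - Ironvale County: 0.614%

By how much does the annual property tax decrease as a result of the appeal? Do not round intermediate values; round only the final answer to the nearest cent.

$6,856.85

Old assessed value = $2,238,310 × 0.38 = $850,557.8
New assessed value = $1,540,000 × 0.38 = $585,200
Combined rate = 0.0024 + 0.00173 + 0.01557 + 0.00614 = 0.02584
Old tax = $850,557.8 × 0.02584 = $21,978.413552
New tax = $585,200 × 0.02584 = $15,121.568
Reduction = $21,978.413552 − $15,121.568 = $6,856.845552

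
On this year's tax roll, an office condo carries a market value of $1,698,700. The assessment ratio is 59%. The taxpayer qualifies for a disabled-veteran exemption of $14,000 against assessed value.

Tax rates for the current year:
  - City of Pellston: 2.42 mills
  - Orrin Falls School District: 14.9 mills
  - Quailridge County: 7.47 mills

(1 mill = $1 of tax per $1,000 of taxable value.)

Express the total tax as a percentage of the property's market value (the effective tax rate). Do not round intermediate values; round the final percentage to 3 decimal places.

Assessed value = $1,698,700 × 0.59 = $1,002,233
Taxable value = $1,002,233 − $14,000 = $988,233
City of Pellston: $988,233 × 0.00242 = $2,391.52386
Orrin Falls School District: $988,233 × 0.0149 = $14,724.6717
Quailridge County: $988,233 × 0.00747 = $7,382.10051
Total tax = $24,498.29607
Effective rate = $24,498.29607 ÷ $1,698,700 = 1.442% of market value

1.442%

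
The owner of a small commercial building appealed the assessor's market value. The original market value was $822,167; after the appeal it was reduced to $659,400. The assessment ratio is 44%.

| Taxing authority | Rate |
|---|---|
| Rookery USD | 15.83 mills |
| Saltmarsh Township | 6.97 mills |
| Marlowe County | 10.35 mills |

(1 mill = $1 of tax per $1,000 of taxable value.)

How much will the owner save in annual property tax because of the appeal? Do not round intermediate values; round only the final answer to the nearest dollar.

Old assessed value = $822,167 × 0.44 = $361,753.48
New assessed value = $659,400 × 0.44 = $290,136
Combined rate = 0.01583 + 0.00697 + 0.01035 = 0.03315
Old tax = $361,753.48 × 0.03315 = $11,992.127862
New tax = $290,136 × 0.03315 = $9,618.0084
Reduction = $11,992.127862 − $9,618.0084 = $2,374.119462

$2,374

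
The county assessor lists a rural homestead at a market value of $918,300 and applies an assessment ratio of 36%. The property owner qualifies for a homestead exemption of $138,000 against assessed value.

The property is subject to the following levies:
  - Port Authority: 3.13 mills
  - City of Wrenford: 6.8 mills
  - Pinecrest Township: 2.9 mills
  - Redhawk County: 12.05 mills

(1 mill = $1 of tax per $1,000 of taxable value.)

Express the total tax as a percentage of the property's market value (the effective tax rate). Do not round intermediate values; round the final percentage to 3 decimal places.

0.522%

Assessed value = $918,300 × 0.36 = $330,588
Taxable value = $330,588 − $138,000 = $192,588
Port Authority: $192,588 × 0.00313 = $602.80044
City of Wrenford: $192,588 × 0.0068 = $1,309.5984
Pinecrest Township: $192,588 × 0.0029 = $558.5052
Redhawk County: $192,588 × 0.01205 = $2,320.6854
Total tax = $4,791.58944
Effective rate = $4,791.58944 ÷ $918,300 = 0.522% of market value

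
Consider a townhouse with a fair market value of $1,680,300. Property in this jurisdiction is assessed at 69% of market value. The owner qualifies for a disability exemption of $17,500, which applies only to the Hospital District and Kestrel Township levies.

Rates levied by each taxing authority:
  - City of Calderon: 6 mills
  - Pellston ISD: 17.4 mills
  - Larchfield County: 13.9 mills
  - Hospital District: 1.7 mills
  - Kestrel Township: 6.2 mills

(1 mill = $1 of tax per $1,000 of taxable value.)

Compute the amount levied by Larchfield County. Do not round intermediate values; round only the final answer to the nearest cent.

$16,115.76

Assessed value = $1,680,300 × 0.69 = $1,159,407
Larchfield County taxable value = $1,159,407 (exemption does not apply)
Larchfield County levy = $1,159,407 × 0.0139 = $16,115.7573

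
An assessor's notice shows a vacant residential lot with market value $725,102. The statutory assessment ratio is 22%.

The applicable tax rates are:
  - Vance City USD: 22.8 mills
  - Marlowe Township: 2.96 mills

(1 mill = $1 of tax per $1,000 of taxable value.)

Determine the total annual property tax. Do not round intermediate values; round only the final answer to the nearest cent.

$4,109.30

Assessed value = $725,102 × 0.22 = $159,522.44
Vance City USD: $159,522.44 × 0.0228 = $3,637.111632
Marlowe Township: $159,522.44 × 0.00296 = $472.1864224
Total = $3,637.111632 + $472.1864224 = $4,109.2980544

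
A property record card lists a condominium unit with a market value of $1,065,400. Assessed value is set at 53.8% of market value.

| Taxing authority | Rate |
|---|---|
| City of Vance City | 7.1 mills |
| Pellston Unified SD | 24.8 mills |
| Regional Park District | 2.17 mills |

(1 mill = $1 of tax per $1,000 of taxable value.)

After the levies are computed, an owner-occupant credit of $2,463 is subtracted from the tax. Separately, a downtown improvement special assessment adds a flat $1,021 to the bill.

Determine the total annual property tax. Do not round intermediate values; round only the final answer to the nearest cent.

Assessed value = $1,065,400 × 0.538 = $573,185.2
City of Vance City: $573,185.2 × 0.0071 = $4,069.61492
Pellston Unified SD: $573,185.2 × 0.0248 = $14,214.99296
Regional Park District: $573,185.2 × 0.00217 = $1,243.811884
Levies subtotal = $19,528.419764
After credit = $19,528.419764 − $2,463 = $17,065.419764
Total = $17,065.419764 + $1,021 = $18,086.419764

$18,086.42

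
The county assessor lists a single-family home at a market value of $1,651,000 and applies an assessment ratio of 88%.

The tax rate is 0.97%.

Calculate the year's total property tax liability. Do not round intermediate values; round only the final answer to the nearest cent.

$14,092.94

Assessed value = $1,651,000 × 0.88 = $1,452,880
Tax = $1,452,880 × 0.0097 = $14,092.936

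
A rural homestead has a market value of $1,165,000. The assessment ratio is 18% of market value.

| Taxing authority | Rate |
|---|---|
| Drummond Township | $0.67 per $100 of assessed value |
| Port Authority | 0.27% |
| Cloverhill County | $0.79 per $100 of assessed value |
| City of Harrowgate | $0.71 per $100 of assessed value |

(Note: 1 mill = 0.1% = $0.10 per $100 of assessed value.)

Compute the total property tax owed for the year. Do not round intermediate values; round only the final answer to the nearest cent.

$5,116.68

Assessed value = $1,165,000 × 0.18 = $209,700
Drummond Township: $209,700 × 0.0067 = $1,404.99
Port Authority: $209,700 × 0.0027 = $566.19
Cloverhill County: $209,700 × 0.0079 = $1,656.63
City of Harrowgate: $209,700 × 0.0071 = $1,488.87
Total = $5,116.68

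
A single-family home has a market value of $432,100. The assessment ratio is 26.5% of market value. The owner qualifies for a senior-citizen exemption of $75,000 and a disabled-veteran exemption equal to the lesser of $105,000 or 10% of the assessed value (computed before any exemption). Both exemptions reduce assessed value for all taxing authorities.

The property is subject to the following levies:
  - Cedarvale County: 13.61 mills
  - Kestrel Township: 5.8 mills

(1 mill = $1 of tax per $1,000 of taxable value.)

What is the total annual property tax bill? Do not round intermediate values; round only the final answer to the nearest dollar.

Assessed value = $432,100 × 0.265 = $114,506.5
Disabled-veteran exemption = min($105,000, 10% × $114,506.5) = min($105,000, $11,450.65) = $11,450.65 (percentage binds)
Taxable value = $114,506.5 − $75,000 − $11,450.65 = $28,055.85
Cedarvale County: $28,055.85 × 0.01361 = $381.8401185
Kestrel Township: $28,055.85 × 0.0058 = $162.72393
Total = $544.5640485

$545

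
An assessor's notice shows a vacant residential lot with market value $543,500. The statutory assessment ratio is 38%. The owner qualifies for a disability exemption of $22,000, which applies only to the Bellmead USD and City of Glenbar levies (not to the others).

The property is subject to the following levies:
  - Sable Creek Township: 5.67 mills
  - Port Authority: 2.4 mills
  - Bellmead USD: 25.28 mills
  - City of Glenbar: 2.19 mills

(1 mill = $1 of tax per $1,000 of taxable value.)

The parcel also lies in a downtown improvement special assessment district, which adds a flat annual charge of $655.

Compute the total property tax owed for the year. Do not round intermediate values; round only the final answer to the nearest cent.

$7,390.74

Assessed value = $543,500 × 0.38 = $206,530
Sable Creek Township: $206,530 × 0.00567 = $1,171.0251
Port Authority: $206,530 × 0.0024 = $495.672
Bellmead USD: ($206,530 − $22,000) × 0.02528 = $184,530 × 0.02528 = $4,664.9184
City of Glenbar: ($206,530 − $22,000) × 0.00219 = $184,530 × 0.00219 = $404.1207
Levies subtotal = $6,735.7362
Total = $6,735.7362 + $655 = $7,390.7362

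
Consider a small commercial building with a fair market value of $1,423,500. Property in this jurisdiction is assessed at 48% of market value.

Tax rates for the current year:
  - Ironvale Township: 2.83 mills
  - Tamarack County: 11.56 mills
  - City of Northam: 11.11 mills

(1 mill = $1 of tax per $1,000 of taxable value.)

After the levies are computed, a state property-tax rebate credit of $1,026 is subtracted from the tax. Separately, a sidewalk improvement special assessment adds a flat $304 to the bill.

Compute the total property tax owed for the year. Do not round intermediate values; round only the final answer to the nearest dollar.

Assessed value = $1,423,500 × 0.48 = $683,280
Ironvale Township: $683,280 × 0.00283 = $1,933.6824
Tamarack County: $683,280 × 0.01156 = $7,898.7168
City of Northam: $683,280 × 0.01111 = $7,591.2408
Levies subtotal = $17,423.64
After credit = $17,423.64 − $1,026 = $16,397.64
Total = $16,397.64 + $304 = $16,701.64

$16,702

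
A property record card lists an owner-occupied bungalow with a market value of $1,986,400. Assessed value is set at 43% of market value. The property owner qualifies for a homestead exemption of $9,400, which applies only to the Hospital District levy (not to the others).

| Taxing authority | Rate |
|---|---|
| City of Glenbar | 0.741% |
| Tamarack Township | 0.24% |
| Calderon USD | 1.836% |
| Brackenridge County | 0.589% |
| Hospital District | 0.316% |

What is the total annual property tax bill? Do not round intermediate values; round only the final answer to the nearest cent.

$31,761.83

Assessed value = $1,986,400 × 0.43 = $854,152
City of Glenbar: $854,152 × 0.00741 = $6,329.26632
Tamarack Township: $854,152 × 0.0024 = $2,049.9648
Calderon USD: $854,152 × 0.01836 = $15,682.23072
Brackenridge County: $854,152 × 0.00589 = $5,030.95528
Hospital District: ($854,152 − $9,400) × 0.00316 = $844,752 × 0.00316 = $2,669.41632
Total = $31,761.83344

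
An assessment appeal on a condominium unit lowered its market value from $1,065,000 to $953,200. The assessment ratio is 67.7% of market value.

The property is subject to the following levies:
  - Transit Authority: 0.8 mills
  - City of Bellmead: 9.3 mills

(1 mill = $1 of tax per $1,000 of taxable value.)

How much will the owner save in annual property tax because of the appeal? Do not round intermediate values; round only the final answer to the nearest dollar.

Old assessed value = $1,065,000 × 0.677 = $721,005
New assessed value = $953,200 × 0.677 = $645,316.4
Combined rate = 0.0008 + 0.0093 = 0.0101
Old tax = $721,005 × 0.0101 = $7,282.1505
New tax = $645,316.4 × 0.0101 = $6,517.69564
Reduction = $7,282.1505 − $6,517.69564 = $764.45486

$764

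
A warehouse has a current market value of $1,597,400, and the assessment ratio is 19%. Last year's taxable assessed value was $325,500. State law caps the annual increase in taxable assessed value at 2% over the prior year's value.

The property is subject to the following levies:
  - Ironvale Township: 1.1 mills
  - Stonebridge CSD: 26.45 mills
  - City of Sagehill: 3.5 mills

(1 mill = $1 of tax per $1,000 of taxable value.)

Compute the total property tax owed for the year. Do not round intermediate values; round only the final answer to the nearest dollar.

Uncapped assessed value = $1,597,400 × 0.19 = $303,506
Cap limit = $325,500 × 1.02 = $332,010
Taxable assessed value = min($303,506, $332,010) = $303,506 (cap does not bind)
Ironvale Township: $303,506 × 0.0011 = $333.8566
Stonebridge CSD: $303,506 × 0.02645 = $8,027.7337
City of Sagehill: $303,506 × 0.0035 = $1,062.271
Total = $9,423.8613

$9,424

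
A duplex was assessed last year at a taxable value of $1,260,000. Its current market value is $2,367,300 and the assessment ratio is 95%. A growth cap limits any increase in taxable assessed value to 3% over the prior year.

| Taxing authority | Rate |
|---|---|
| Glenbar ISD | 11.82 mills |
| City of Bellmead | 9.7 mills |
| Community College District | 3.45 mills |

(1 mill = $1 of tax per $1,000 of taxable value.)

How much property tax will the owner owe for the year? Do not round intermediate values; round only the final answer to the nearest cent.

$32,406.07

Uncapped assessed value = $2,367,300 × 0.95 = $2,248,935
Cap limit = $1,260,000 × 1.03 = $1,297,800
Taxable assessed value = min($2,248,935, $1,297,800) = $1,297,800 (cap binds)
Glenbar ISD: $1,297,800 × 0.01182 = $15,339.996
City of Bellmead: $1,297,800 × 0.0097 = $12,588.66
Community College District: $1,297,800 × 0.00345 = $4,477.41
Total = $32,406.066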